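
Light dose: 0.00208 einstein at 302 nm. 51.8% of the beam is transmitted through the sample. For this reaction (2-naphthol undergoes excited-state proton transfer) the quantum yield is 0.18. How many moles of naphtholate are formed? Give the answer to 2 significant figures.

1.8×10⁻⁴ mol

Fraction absorbed: 1 − 51.8/100 = 0.4820.
Photons absorbed: 0.4820 × 0.00208 = 0.001003 mol.
Product: Φ × n_abs = 0.18 × 0.001003 = 1.805×10⁻⁴ mol.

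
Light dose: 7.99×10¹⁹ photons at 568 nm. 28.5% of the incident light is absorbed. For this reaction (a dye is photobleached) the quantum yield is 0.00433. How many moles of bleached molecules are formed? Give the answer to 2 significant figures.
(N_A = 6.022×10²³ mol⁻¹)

Moles of photons: 7.99×10¹⁹ / 6.022×10²³ = 1.327×10⁻⁴ mol.
Photons absorbed: 0.285 × 1.327×10⁻⁴ = 3.782×10⁻⁵ mol.
Product: Φ × n_abs = 0.00433 × 3.782×10⁻⁵ = 1.638×10⁻⁷ mol.

1.6×10⁻⁷ mol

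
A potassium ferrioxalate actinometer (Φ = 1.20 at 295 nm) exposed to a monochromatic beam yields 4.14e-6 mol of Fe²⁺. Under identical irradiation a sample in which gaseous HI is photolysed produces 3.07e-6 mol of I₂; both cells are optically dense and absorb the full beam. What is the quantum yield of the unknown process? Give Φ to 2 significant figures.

Φ = 0.89

Photons absorbed by the actinometer: 4.14e-6 / 1.20 = 3.450e-6 mol.
Φ(unknown) = 3.07e-6 / 3.450e-6 = 0.89.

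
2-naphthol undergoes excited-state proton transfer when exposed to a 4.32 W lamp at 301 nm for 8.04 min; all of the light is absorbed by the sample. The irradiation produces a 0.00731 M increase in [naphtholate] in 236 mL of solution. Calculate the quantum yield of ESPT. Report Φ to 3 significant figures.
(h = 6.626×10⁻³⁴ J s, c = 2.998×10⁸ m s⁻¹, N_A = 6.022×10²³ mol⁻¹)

Product: (0.00731 M)(0.236 L) = 0.001725 mol.
Photon energy at 301 nm: hc/λ = (6.626×10⁻³⁴)(2.998×10⁸)/(301×10⁻⁹) = 6.600×10⁻¹⁹ J.
Energy delivered: (4.32 W)(482.4 s) = 2084 J.
Photons incident: 2084 / 6.600×10⁻¹⁹ = 3.158×10²¹, i.e. 3.158×10²¹/6.022×10²³ = 0.005244 mol.
Φ = 0.001725 mol / 0.005244 mol photons = 0.329.

Φ = 0.329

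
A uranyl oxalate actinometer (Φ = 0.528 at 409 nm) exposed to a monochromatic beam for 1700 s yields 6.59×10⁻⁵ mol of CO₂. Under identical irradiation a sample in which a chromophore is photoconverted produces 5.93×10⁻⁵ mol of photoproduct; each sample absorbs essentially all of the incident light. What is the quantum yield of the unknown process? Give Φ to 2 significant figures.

Photons absorbed by the actinometer: 6.59×10⁻⁵ / 0.528 = 1.248×10⁻⁴ mol.
Φ(unknown) = 5.93×10⁻⁵ / 1.248×10⁻⁴ = 0.48.

Φ = 0.48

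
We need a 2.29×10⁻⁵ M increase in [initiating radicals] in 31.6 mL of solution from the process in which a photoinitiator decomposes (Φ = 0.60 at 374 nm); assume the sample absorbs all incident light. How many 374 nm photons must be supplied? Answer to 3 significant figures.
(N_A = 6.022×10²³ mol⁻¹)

7.26×10¹⁷ photons

Product: (2.29×10⁻⁵ M)(0.0316 L) = 7.236×10⁻⁷ mol.
Photons that must be absorbed: 7.236×10⁻⁷ / 0.60 = 1.206×10⁻⁶ mol.
Photon count: 1.206×10⁻⁶ × 6.022×10²³ = 7.26×10¹⁷.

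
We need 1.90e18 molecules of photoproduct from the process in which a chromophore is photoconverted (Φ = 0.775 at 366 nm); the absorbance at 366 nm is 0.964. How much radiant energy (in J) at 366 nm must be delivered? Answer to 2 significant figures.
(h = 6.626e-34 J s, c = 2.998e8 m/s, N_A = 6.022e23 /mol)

1.5 J

Product: 1.90e18 / 6.022e23 = 3.155e-6 mol.
Photons that must be absorbed: 3.155e-6 / 0.775 = 4.071e-6 mol.
Fraction absorbed: 1 − 10^(−0.964) = 0.8914.
Incident photons needed: 4.071e-6 / 0.8914 = 4.567e-6 mol.
Photon energy: hc/λ = 5.428e-19 J; per mole, 3.269e5 J mol⁻¹.
Energy required: 4.567e-6 × 3.269e5 = 1.5 J.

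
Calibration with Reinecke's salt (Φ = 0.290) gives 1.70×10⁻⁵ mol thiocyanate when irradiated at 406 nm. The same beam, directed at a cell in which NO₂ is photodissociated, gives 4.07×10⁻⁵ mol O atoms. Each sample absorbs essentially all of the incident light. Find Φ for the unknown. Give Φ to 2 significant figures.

Φ = 0.69

Photons absorbed by the actinometer: 1.70×10⁻⁵ / 0.290 = 5.862×10⁻⁵ mol.
Φ(unknown) = 4.07×10⁻⁵ / 5.862×10⁻⁵ = 0.69.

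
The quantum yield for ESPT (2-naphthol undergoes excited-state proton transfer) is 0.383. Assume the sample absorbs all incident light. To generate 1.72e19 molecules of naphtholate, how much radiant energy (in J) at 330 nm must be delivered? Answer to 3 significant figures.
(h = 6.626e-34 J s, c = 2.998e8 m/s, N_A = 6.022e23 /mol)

Product: 1.72e19 / 6.022e23 = 2.856e-5 mol.
Photons that must be absorbed: 2.856e-5 / 0.383 = 7.457e-5 mol.
Photon energy: hc/λ = 6.020e-19 J; per mole, 3.625e5 J mol⁻¹.
Energy required: 7.457e-5 × 3.625e5 = 27.0 J.

27.0 J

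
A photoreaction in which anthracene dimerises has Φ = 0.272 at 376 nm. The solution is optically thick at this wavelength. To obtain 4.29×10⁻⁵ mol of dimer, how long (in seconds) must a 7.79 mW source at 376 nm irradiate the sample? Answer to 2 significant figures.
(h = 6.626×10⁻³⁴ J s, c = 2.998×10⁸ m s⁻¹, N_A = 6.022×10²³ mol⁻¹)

t ≈ 6400 s

Photons that must be absorbed: 4.29×10⁻⁵ / 0.272 = 1.577×10⁻⁴ mol.
Photon energy: hc/λ = 5.283×10⁻¹⁹ J; per mole, 3.181×10⁵ J mol⁻¹.
Energy required: 1.577×10⁻⁴ × 3.181×10⁵ = 50.16 J.
Time: 50.16 J / 0.00779 W = 6400 s.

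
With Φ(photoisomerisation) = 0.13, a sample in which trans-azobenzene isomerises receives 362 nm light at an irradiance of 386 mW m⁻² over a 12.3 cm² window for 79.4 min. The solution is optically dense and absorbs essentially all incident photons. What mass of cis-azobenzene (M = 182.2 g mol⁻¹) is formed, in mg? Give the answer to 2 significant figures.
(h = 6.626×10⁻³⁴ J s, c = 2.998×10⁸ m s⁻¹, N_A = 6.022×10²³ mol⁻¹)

0.16 mg

Photon energy at 362 nm: hc/λ = (6.626×10⁻³⁴)(2.998×10⁸)/(362×10⁻⁹) = 5.487×10⁻¹⁹ J.
Energy delivered: (386 mW m⁻²)(12.3×10⁻⁴ m²)(4764 s) = 2.262 J.
Photons incident: 2.262 / 5.487×10⁻¹⁹ = 4.122×10¹⁸, i.e. 4.122×10¹⁸/6.022×10²³ = 6.845×10⁻⁶ mol.
Product: Φ × n_abs = 0.13 × 6.845×10⁻⁶ = 8.898×10⁻⁷ mol.
Mass: 8.898×10⁻⁷ × 182.2 = 1.621×10⁻⁴ g = 0.16 mg.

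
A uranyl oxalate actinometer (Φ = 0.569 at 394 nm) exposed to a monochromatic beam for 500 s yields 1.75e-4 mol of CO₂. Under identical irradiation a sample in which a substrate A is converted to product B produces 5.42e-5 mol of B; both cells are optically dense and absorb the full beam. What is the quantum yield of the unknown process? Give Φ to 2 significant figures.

Φ = 0.18

Photons absorbed by the actinometer: 1.75e-4 / 0.569 = 3.076e-4 mol.
Φ(unknown) = 5.42e-5 / 3.076e-4 = 0.18.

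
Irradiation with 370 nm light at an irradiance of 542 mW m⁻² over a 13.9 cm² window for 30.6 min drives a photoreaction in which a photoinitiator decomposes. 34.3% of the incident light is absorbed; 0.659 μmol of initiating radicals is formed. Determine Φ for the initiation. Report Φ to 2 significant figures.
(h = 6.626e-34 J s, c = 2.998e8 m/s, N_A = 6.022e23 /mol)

Φ = 0.45

Product: 0.659 μmol = 6.59e-7 mol.
Photon energy at 370 nm: hc/λ = (6.626e-34)(2.998e8)/(370e-9) = 5.369e-19 J.
Energy delivered: (542 mW m⁻²)(13.9e-4 m²)(1836 s) = 1.383 J.
Photons incident: 1.383 / 5.369e-19 = 2.576e18, i.e. 2.576e18/6.022e23 = 4.278e-6 mol.
Photons absorbed: 0.343 × 4.278e-6 = 1.467e-6 mol.
Φ = 6.59e-7 mol / 1.467e-6 mol photons = 0.45.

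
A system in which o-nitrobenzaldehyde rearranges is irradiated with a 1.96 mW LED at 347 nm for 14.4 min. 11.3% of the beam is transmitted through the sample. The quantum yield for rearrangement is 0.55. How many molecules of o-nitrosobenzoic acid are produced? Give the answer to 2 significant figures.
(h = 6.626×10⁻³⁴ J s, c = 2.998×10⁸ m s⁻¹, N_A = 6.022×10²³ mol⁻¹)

Photon energy at 347 nm: hc/λ = (6.626×10⁻³⁴)(2.998×10⁸)/(347×10⁻⁹) = 5.725×10⁻¹⁹ J.
Energy delivered: (1.96 mW)(864 s) = 1.693 J.
Photons incident: 1.693 / 5.725×10⁻¹⁹ = 2.957×10¹⁸, i.e. 2.957×10¹⁸/6.022×10²³ = 4.910×10⁻⁶ mol.
Fraction absorbed: 1 − 11.3/100 = 0.8870.
Photons absorbed: 0.8870 × 4.910×10⁻⁶ = 4.355×10⁻⁶ mol.
Product: Φ × n_abs = 0.55 × 4.355×10⁻⁶ = 2.395×10⁻⁶ mol.
As a count: 2.395×10⁻⁶ × 6.022×10²³ = 1.4×10¹⁸.

1.4×10¹⁸ molecules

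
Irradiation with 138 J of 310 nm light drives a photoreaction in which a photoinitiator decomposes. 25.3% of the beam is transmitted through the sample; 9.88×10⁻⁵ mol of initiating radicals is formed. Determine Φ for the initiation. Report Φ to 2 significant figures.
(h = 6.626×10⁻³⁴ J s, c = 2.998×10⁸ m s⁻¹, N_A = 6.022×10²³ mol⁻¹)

Φ = 0.37

Photon energy at 310 nm: hc/λ = (6.626×10⁻³⁴)(2.998×10⁸)/(310×10⁻⁹) = 6.408×10⁻¹⁹ J.
Photons incident: 138 / 6.408×10⁻¹⁹ = 2.154×10²⁰, i.e. 2.154×10²⁰/6.022×10²³ = 3.577×10⁻⁴ mol.
Fraction absorbed: 1 − 25.3/100 = 0.7470.
Photons absorbed: 0.7470 × 3.577×10⁻⁴ = 2.672×10⁻⁴ mol.
Φ = 9.88×10⁻⁵ mol / 2.672×10⁻⁴ mol photons = 0.37.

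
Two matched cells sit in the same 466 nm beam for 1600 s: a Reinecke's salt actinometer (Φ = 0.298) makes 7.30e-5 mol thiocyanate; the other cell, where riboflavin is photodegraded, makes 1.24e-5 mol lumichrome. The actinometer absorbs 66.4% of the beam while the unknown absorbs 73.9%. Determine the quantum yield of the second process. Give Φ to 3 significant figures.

Photons absorbed by the actinometer: 7.30e-5 / 0.298 = 2.450e-4 mol.
Incident flux: 2.450e-4 / 0.664 = 3.690e-4 einstein.
Absorbed by unknown: 0.739 × 3.690e-4 = 2.727e-4 mol.
Φ(unknown) = 1.24e-5 / 2.727e-4 = 0.0455.

Φ = 0.0455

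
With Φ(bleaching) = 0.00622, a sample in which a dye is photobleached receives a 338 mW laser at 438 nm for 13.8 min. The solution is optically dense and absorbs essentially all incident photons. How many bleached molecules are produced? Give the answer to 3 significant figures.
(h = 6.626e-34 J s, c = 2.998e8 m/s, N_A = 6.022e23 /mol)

Photon energy at 438 nm: hc/λ = (6.626e-34)(2.998e8)/(438e-9) = 4.535e-19 J.
Energy delivered: (338 mW)(828 s) = 279.9 J.
Photons incident: 279.9 / 4.535e-19 = 6.172e20, i.e. 6.172e20/6.022e23 = 0.001025 mol.
Product: Φ × n_abs = 0.00622 × 0.001025 = 6.376e-6 mol.
As a count: 6.376e-6 × 6.022e23 = 3.84e18.

3.84e18 bleached molecules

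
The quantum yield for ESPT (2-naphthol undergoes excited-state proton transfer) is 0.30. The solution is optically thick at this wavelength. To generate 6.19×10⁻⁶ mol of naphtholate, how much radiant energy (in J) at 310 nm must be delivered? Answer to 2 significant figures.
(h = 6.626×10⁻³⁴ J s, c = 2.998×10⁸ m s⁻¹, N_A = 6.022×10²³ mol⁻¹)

8.0 J

Photons that must be absorbed: 6.19×10⁻⁶ / 0.30 = 2.063×10⁻⁵ mol.
Photon energy: hc/λ = 6.408×10⁻¹⁹ J; per mole, 3.859×10⁵ J mol⁻¹.
Energy required: 2.063×10⁻⁵ × 3.859×10⁵ = 8.0 J.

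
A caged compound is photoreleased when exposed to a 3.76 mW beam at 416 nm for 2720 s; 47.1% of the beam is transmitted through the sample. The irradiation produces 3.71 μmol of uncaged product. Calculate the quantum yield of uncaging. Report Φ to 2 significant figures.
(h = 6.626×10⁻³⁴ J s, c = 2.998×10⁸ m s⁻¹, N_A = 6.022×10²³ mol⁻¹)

Product: 3.71 μmol = 3.71×10⁻⁶ mol.
Photon energy at 416 nm: hc/λ = (6.626×10⁻³⁴)(2.998×10⁸)/(416×10⁻⁹) = 4.775×10⁻¹⁹ J.
Energy delivered: (3.76 mW)(2720 s) = 10.23 J.
Photons incident: 10.23 / 4.775×10⁻¹⁹ = 2.142×10¹⁹, i.e. 2.142×10¹⁹/6.022×10²³ = 3.557×10⁻⁵ mol.
Fraction absorbed: 1 − 47.1/100 = 0.5290.
Photons absorbed: 0.5290 × 3.557×10⁻⁵ = 1.882×10⁻⁵ mol.
Φ = 3.71×10⁻⁶ mol / 1.882×10⁻⁵ mol photons = 0.20.

Φ = 0.20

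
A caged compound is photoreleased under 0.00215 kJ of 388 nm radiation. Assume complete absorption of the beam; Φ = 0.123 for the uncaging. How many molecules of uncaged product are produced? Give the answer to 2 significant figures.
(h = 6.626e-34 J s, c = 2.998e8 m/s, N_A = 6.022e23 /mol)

Photon energy at 388 nm: hc/λ = (6.626e-34)(2.998e8)/(388e-9) = 5.120e-19 J.
Incident energy: 0.00215 kJ = 2.15 J.
Photons incident: 2.15 / 5.120e-19 = 4.199e18, i.e. 4.199e18/6.022e23 = 6.973e-6 mol.
Product: Φ × n_abs = 0.123 × 6.973e-6 = 8.577e-7 mol.
As a count: 8.577e-7 × 6.022e23 = 5.2e17.

5.2e17 molecules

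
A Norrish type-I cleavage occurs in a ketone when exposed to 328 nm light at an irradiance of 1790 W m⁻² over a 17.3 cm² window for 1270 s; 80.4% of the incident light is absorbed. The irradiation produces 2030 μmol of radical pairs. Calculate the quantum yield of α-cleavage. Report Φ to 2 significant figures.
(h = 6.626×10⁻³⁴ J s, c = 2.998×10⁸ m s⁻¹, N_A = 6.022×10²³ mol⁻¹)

Product: 2030 μmol = 0.00203 mol.
Photon energy at 328 nm: hc/λ = (6.626×10⁻³⁴)(2.998×10⁸)/(328×10⁻⁹) = 6.056×10⁻¹⁹ J.
Energy delivered: (1790 W m⁻²)(17.3×10⁻⁴ m²)(1270 s) = 3933 J.
Photons incident: 3933 / 6.056×10⁻¹⁹ = 6.494×10²¹, i.e. 6.494×10²¹/6.022×10²³ = 0.01078 mol.
Photons absorbed: 0.804 × 0.01078 = 0.008667 mol.
Φ = 0.00203 mol / 0.008667 mol photons = 0.23.

Φ = 0.23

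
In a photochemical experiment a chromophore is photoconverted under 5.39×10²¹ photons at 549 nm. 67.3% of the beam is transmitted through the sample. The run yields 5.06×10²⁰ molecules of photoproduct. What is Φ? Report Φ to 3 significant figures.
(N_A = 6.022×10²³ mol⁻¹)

Φ = 0.287

Product: 5.06×10²⁰ / 6.022×10²³ = 8.403×10⁻⁴ mol.
Moles of photons: 5.39×10²¹ / 6.022×10²³ = 0.008951 mol.
Fraction absorbed: 1 − 67.3/100 = 0.3270.
Photons absorbed: 0.3270 × 0.008951 = 0.002927 mol.
Φ = 8.403×10⁻⁴ mol / 0.002927 mol photons = 0.287.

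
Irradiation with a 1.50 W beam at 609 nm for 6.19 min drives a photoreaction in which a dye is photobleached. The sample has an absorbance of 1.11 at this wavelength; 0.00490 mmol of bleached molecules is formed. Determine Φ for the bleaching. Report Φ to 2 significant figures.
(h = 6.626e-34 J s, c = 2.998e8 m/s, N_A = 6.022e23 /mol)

Product: 0.00490 mmol = 4.90e-6 mol.
Photon energy at 609 nm: hc/λ = (6.626e-34)(2.998e8)/(609e-9) = 3.262e-19 J.
Energy delivered: (1.50 W)(371.4 s) = 557.1 J.
Photons incident: 557.1 / 3.262e-19 = 1.708e21, i.e. 1.708e21/6.022e23 = 0.002836 mol.
Fraction absorbed: 1 − 10^(−1.11) = 0.9224.
Photons absorbed: 0.9224 × 0.002836 = 0.002616 mol.
Φ = 4.90e-6 mol / 0.002616 mol photons = 0.0019.

Φ = 0.0019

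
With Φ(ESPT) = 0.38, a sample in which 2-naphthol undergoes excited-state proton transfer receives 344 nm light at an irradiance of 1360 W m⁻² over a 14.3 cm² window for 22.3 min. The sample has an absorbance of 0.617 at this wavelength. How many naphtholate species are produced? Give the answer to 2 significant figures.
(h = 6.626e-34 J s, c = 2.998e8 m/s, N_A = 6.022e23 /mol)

1.3e21 species

Photon energy at 344 nm: hc/λ = (6.626e-34)(2.998e8)/(344e-9) = 5.775e-19 J.
Energy delivered: (1360 W m⁻²)(14.3e-4 m²)(1338 s) = 2602 J.
Photons incident: 2602 / 5.775e-19 = 4.506e21, i.e. 4.506e21/6.022e23 = 0.007483 mol.
Fraction absorbed: 1 − 10^(−0.617) = 0.7585.
Photons absorbed: 0.7585 × 0.007483 = 0.005676 mol.
Product: Φ × n_abs = 0.38 × 0.005676 = 0.002157 mol.
As a count: 0.002157 × 6.022e23 = 1.3e21.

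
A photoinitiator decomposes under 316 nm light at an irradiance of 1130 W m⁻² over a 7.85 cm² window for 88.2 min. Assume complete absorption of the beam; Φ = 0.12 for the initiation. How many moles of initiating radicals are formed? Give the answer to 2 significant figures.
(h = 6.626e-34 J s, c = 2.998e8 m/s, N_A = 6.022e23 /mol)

0.0015 mol

Photon energy at 316 nm: hc/λ = (6.626e-34)(2.998e8)/(316e-9) = 6.286e-19 J.
Energy delivered: (1130 W m⁻²)(7.85e-4 m²)(5292 s) = 4694 J.
Photons incident: 4694 / 6.286e-19 = 7.467e21, i.e. 7.467e21/6.022e23 = 0.01240 mol.
Product: Φ × n_abs = 0.12 × 0.01240 = 0.001488 mol.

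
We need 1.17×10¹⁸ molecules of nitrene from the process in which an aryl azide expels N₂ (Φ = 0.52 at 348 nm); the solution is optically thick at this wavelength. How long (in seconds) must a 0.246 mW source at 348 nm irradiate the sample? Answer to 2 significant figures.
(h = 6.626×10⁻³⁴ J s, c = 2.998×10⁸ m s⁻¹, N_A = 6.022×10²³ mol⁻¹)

t ≈ 5200 s

Product: 1.17×10¹⁸ / 6.022×10²³ = 1.943×10⁻⁶ mol.
Photons that must be absorbed: 1.943×10⁻⁶ / 0.52 = 3.737×10⁻⁶ mol.
Photon energy: hc/λ = 5.708×10⁻¹⁹ J; per mole, 3.437×10⁵ J mol⁻¹.
Energy required: 3.737×10⁻⁶ × 3.437×10⁵ = 1.284 J.
Time: 1.284 J / 0.000246 W = 5200 s.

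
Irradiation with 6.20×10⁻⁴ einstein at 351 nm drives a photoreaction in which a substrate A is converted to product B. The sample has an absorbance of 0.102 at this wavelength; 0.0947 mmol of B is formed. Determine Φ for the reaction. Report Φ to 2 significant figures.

Φ = 0.73

Product: 0.0947 mmol = 9.47×10⁻⁵ mol.
Fraction absorbed: 1 − 10^(−0.102) = 0.2093.
Photons absorbed: 0.2093 × 6.20×10⁻⁴ = 1.298×10⁻⁴ mol.
Φ = 9.47×10⁻⁵ mol / 1.298×10⁻⁴ mol photons = 0.73.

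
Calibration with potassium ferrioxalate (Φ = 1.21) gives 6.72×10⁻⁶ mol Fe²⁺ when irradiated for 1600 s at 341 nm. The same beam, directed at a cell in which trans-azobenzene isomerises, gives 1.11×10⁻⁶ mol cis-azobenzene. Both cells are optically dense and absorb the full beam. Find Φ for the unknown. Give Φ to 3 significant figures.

Photons absorbed by the actinometer: 6.72×10⁻⁶ / 1.21 = 5.554×10⁻⁶ mol.
Φ(unknown) = 1.11×10⁻⁶ / 5.554×10⁻⁶ = 0.200.

Φ = 0.200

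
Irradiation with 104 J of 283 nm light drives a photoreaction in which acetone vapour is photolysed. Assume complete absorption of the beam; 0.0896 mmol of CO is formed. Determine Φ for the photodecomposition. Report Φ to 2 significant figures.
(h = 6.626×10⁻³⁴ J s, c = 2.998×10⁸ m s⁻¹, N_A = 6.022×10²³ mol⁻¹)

Product: 0.0896 mmol = 8.96×10⁻⁵ mol.
Photon energy at 283 nm: hc/λ = (6.626×10⁻³⁴)(2.998×10⁸)/(283×10⁻⁹) = 7.019×10⁻¹⁹ J.
Photons incident: 104 / 7.019×10⁻¹⁹ = 1.482×10²⁰, i.e. 1.482×10²⁰/6.022×10²³ = 2.461×10⁻⁴ mol.
Φ = 8.96×10⁻⁵ mol / 2.461×10⁻⁴ mol photons = 0.36.

Φ = 0.36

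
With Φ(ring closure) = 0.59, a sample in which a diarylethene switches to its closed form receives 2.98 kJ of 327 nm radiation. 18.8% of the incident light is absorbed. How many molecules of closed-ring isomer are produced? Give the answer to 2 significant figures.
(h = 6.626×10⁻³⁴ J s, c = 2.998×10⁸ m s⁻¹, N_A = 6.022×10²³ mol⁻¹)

5.4×10²⁰ molecules

Photon energy at 327 nm: hc/λ = (6.626×10⁻³⁴)(2.998×10⁸)/(327×10⁻⁹) = 6.075×10⁻¹⁹ J.
Incident energy: 2.98 kJ = 2980 J.
Photons incident: 2980 / 6.075×10⁻¹⁹ = 4.905×10²¹, i.e. 4.905×10²¹/6.022×10²³ = 0.008145 mol.
Photons absorbed: 0.188 × 0.008145 = 0.001531 mol.
Product: Φ × n_abs = 0.59 × 0.001531 = 9.033×10⁻⁴ mol.
As a count: 9.033×10⁻⁴ × 6.022×10²³ = 5.4×10²⁰.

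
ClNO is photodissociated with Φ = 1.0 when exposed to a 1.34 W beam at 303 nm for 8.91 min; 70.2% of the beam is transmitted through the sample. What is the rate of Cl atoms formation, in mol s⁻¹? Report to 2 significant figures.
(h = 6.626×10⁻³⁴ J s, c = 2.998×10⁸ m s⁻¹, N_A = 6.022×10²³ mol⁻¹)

1.0×10⁻⁶ mol s⁻¹

Photon energy at 303 nm: hc/λ = (6.626×10⁻³⁴)(2.998×10⁸)/(303×10⁻⁹) = 6.556×10⁻¹⁹ J.
Energy delivered: (1.34 W)(534.6 s) = 716.4 J.
Photons incident: 716.4 / 6.556×10⁻¹⁹ = 1.093×10²¹, i.e. 1.093×10²¹/6.022×10²³ = 0.001815 mol.
Fraction absorbed: 1 − 70.2/100 = 0.2980.
Photons absorbed: 0.2980 × 0.001815 = 5.409×10⁻⁴ mol.
Product formed: 1.0 × 5.409×10⁻⁴ = 5.409×10⁻⁴ mol.
Rate: 5.409×10⁻⁴ / 534.6 s = 1.0×10⁻⁶ mol s⁻¹.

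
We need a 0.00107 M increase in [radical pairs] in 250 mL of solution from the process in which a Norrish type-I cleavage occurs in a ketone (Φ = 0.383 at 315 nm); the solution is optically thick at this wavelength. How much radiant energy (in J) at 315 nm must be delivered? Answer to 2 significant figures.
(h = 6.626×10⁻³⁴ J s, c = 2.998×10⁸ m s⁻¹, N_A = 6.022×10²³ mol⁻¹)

270 J

Product: (0.00107 M)(0.25 L) = 2.675×10⁻⁴ mol.
Photons that must be absorbed: 2.675×10⁻⁴ / 0.383 = 6.984×10⁻⁴ mol.
Photon energy: hc/λ = 6.306×10⁻¹⁹ J; per mole, 3.797×10⁵ J mol⁻¹.
Energy required: 6.984×10⁻⁴ × 3.797×10⁵ = 270 J.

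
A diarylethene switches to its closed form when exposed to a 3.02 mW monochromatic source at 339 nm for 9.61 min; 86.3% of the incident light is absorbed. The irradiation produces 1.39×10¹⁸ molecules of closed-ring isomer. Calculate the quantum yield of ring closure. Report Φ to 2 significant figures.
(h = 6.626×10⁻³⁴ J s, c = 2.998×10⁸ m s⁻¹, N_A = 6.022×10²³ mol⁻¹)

Φ = 0.54

Product: 1.39×10¹⁸ / 6.022×10²³ = 2.308×10⁻⁶ mol.
Photon energy at 339 nm: hc/λ = (6.626×10⁻³⁴)(2.998×10⁸)/(339×10⁻⁹) = 5.860×10⁻¹⁹ J.
Energy delivered: (3.02 mW)(576.6 s) = 1.741 J.
Photons incident: 1.741 / 5.860×10⁻¹⁹ = 2.971×10¹⁸, i.e. 2.971×10¹⁸/6.022×10²³ = 4.934×10⁻⁶ mol.
Photons absorbed: 0.863 × 4.934×10⁻⁶ = 4.258×10⁻⁶ mol.
Φ = 2.308×10⁻⁶ mol / 4.258×10⁻⁶ mol photons = 0.54.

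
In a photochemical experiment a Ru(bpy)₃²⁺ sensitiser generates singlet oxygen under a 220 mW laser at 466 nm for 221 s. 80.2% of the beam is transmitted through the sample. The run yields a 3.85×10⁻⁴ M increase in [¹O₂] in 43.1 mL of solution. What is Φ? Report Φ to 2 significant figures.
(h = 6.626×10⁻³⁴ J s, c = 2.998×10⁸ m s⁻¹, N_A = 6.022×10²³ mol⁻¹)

Product: (3.85×10⁻⁴ M)(0.0431 L) = 1.659×10⁻⁵ mol.
Photon energy at 466 nm: hc/λ = (6.626×10⁻³⁴)(2.998×10⁸)/(466×10⁻⁹) = 4.263×10⁻¹⁹ J.
Energy delivered: (220 mW)(221 s) = 48.62 J.
Photons incident: 48.62 / 4.263×10⁻¹⁹ = 1.141×10²⁰, i.e. 1.141×10²⁰/6.022×10²³ = 1.895×10⁻⁴ mol.
Fraction absorbed: 1 − 80.2/100 = 0.1980.
Photons absorbed: 0.1980 × 1.895×10⁻⁴ = 3.752×10⁻⁵ mol.
Φ = 1.659×10⁻⁵ mol / 3.752×10⁻⁵ mol photons = 0.44.

Φ = 0.44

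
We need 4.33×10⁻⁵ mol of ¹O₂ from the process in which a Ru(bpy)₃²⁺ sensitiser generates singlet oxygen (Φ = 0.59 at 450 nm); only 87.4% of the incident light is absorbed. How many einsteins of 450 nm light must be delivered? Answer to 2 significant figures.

Photons that must be absorbed: 4.33×10⁻⁵ / 0.59 = 7.339×10⁻⁵ mol.
Incident photons needed: 7.339×10⁻⁵ / 0.874 = 8.397×10⁻⁵ mol.

8.4×10⁻⁵ einstein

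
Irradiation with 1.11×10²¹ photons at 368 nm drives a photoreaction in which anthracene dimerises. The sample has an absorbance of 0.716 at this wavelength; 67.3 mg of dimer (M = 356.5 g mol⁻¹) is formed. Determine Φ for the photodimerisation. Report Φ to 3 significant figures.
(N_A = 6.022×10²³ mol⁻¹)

Φ = 0.127

Product: 67.3 mg / 356.5 g mol⁻¹ = 1.888×10⁻⁴ mol.
Moles of photons: 1.11×10²¹ / 6.022×10²³ = 0.001843 mol.
Fraction absorbed: 1 − 10^(−0.716) = 0.8077.
Photons absorbed: 0.8077 × 0.001843 = 0.001489 mol.
Φ = 1.888×10⁻⁴ mol / 0.001489 mol photons = 0.127.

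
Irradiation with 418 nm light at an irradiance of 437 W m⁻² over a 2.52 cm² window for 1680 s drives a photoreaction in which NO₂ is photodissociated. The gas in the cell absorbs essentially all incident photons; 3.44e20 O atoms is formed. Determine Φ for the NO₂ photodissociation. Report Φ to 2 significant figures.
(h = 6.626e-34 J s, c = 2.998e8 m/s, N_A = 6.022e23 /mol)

Φ = 0.88

Product: 3.44e20 / 6.022e23 = 5.712e-4 mol.
Photon energy at 418 nm: hc/λ = (6.626e-34)(2.998e8)/(418e-9) = 4.752e-19 J.
Energy delivered: (437 W m⁻²)(2.52e-4 m²)(1680 s) = 185.0 J.
Photons incident: 185.0 / 4.752e-19 = 3.893e20, i.e. 3.893e20/6.022e23 = 6.465e-4 mol.
Φ = 5.712e-4 mol / 6.465e-4 mol photons = 0.88.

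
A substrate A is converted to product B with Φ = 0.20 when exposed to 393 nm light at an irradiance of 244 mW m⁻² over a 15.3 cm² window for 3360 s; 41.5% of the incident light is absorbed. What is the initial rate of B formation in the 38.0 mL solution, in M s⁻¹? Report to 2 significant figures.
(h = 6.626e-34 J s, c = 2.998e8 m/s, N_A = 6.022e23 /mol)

Photon energy at 393 nm: hc/λ = (6.626e-34)(2.998e8)/(393e-9) = 5.055e-19 J.
Energy delivered: (244 mW m⁻²)(15.3e-4 m²)(3360 s) = 1.254 J.
Photons incident: 1.254 / 5.055e-19 = 2.481e18, i.e. 2.481e18/6.022e23 = 4.120e-6 mol.
Photons absorbed: 0.415 × 4.120e-6 = 1.710e-6 mol.
Product formed: 0.20 × 1.710e-6 = 3.420e-7 mol.
Rate: 3.420e-7 mol / (3360 s × 0.038 L) = 2.7e-9 M s⁻¹.

2.7e-9 M s⁻¹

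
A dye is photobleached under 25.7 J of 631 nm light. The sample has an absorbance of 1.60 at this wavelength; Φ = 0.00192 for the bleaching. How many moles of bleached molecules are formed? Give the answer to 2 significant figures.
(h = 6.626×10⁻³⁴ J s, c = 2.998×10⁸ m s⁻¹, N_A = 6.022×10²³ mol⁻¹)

2.5×10⁻⁷ mol

Photon energy at 631 nm: hc/λ = (6.626×10⁻³⁴)(2.998×10⁸)/(631×10⁻⁹) = 3.148×10⁻¹⁹ J.
Photons incident: 25.7 / 3.148×10⁻¹⁹ = 8.164×10¹⁹, i.e. 8.164×10¹⁹/6.022×10²³ = 1.356×10⁻⁴ mol.
Fraction absorbed: 1 − 10^(−1.60) = 0.9749.
Photons absorbed: 0.9749 × 1.356×10⁻⁴ = 1.322×10⁻⁴ mol.
Product: Φ × n_abs = 0.00192 × 1.322×10⁻⁴ = 2.538×10⁻⁷ mol.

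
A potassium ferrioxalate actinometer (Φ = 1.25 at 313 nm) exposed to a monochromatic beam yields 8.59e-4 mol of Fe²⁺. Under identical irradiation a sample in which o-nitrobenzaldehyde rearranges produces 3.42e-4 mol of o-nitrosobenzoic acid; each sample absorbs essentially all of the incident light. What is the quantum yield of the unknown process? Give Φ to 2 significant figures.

Φ = 0.50

Photons absorbed by the actinometer: 8.59e-4 / 1.25 = 6.872e-4 mol.
Φ(unknown) = 3.42e-4 / 6.872e-4 = 0.50.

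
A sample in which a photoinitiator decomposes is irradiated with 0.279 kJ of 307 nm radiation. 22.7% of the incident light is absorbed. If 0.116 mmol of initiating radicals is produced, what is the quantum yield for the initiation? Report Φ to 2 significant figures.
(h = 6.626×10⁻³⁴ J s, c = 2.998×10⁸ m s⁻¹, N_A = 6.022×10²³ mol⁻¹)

Φ = 0.71

Product: 0.116 mmol = 1.16×10⁻⁴ mol.
Photon energy at 307 nm: hc/λ = (6.626×10⁻³⁴)(2.998×10⁸)/(307×10⁻⁹) = 6.471×10⁻¹⁹ J.
Incident energy: 0.279 kJ = 279 J.
Photons incident: 279 / 6.471×10⁻¹⁹ = 4.312×10²⁰, i.e. 4.312×10²⁰/6.022×10²³ = 7.160×10⁻⁴ mol.
Photons absorbed: 0.227 × 7.160×10⁻⁴ = 1.625×10⁻⁴ mol.
Φ = 1.16×10⁻⁴ mol / 1.625×10⁻⁴ mol photons = 0.71.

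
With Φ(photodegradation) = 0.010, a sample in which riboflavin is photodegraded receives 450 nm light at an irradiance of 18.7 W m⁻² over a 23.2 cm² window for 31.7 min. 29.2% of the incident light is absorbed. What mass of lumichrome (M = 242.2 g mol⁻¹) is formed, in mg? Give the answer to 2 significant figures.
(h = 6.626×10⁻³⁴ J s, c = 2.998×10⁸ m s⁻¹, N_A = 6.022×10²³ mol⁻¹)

0.22 mg

Photon energy at 450 nm: hc/λ = (6.626×10⁻³⁴)(2.998×10⁸)/(450×10⁻⁹) = 4.414×10⁻¹⁹ J.
Energy delivered: (18.7 W m⁻²)(23.2×10⁻⁴ m²)(1902 s) = 82.52 J.
Photons incident: 82.52 / 4.414×10⁻¹⁹ = 1.870×10²⁰, i.e. 1.870×10²⁰/6.022×10²³ = 3.105×10⁻⁴ mol.
Photons absorbed: 0.292 × 3.105×10⁻⁴ = 9.067×10⁻⁵ mol.
Product: Φ × n_abs = 0.010 × 9.067×10⁻⁵ = 9.067×10⁻⁷ mol.
Mass: 9.067×10⁻⁷ × 242.2 = 2.196×10⁻⁴ g = 0.22 mg.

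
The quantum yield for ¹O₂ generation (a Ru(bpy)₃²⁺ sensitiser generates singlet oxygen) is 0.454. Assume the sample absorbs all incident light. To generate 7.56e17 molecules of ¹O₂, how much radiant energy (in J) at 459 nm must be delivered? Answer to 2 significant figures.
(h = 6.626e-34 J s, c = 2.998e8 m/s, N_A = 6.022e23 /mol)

Product: 7.56e17 / 6.022e23 = 1.255e-6 mol.
Photons that must be absorbed: 1.255e-6 / 0.454 = 2.764e-6 mol.
Photon energy: hc/λ = 4.328e-19 J; per mole, 2.606e5 J mol⁻¹.
Energy required: 2.764e-6 × 2.606e5 = 0.72 J.

0.72 J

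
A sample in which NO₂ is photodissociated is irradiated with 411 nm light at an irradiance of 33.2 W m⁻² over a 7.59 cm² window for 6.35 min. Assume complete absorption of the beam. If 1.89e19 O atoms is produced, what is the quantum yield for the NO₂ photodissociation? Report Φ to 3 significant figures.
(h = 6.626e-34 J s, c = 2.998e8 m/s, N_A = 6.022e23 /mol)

Φ = 0.951

Product: 1.89e19 / 6.022e23 = 3.138e-5 mol.
Photon energy at 411 nm: hc/λ = (6.626e-34)(2.998e8)/(411e-9) = 4.833e-19 J.
Energy delivered: (33.2 W m⁻²)(7.59e-4 m²)(381 s) = 9.601 J.
Photons incident: 9.601 / 4.833e-19 = 1.987e19, i.e. 1.987e19/6.022e23 = 3.300e-5 mol.
Φ = 3.138e-5 mol / 3.300e-5 mol photons = 0.951.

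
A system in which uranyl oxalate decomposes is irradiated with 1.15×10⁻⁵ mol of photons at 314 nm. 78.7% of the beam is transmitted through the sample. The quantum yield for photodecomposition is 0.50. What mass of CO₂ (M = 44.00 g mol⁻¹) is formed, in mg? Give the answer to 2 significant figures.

0.054 mg

Fraction absorbed: 1 − 78.7/100 = 0.2130.
Photons absorbed: 0.2130 × 1.15×10⁻⁵ = 2.450×10⁻⁶ mol.
Product: Φ × n_abs = 0.50 × 2.450×10⁻⁶ = 1.225×10⁻⁶ mol.
Mass: 1.225×10⁻⁶ × 44.00 = 5.390×10⁻⁵ g = 0.054 mg.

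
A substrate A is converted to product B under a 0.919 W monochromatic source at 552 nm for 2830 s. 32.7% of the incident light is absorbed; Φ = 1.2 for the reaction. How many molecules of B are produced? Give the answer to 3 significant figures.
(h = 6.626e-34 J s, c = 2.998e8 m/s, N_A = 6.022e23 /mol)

2.84e21 molecules

Photon energy at 552 nm: hc/λ = (6.626e-34)(2.998e8)/(552e-9) = 3.599e-19 J.
Energy delivered: (0.919 W)(2830 s) = 2601 J.
Photons incident: 2601 / 3.599e-19 = 7.227e21, i.e. 7.227e21/6.022e23 = 0.01200 mol.
Photons absorbed: 0.327 × 0.01200 = 0.003924 mol.
Product: Φ × n_abs = 1.2 × 0.003924 = 0.004709 mol.
As a count: 0.004709 × 6.022e23 = 2.84e21.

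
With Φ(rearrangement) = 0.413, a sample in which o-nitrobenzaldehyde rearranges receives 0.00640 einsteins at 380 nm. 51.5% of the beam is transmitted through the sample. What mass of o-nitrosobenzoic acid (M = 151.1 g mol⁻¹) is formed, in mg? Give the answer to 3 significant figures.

Fraction absorbed: 1 − 51.5/100 = 0.4850.
Photons absorbed: 0.4850 × 0.00640 = 0.003104 mol.
Product: Φ × n_abs = 0.413 × 0.003104 = 0.001282 mol.
Mass: 0.001282 × 151.1 = 0.1937 g = 194 mg.

194 mg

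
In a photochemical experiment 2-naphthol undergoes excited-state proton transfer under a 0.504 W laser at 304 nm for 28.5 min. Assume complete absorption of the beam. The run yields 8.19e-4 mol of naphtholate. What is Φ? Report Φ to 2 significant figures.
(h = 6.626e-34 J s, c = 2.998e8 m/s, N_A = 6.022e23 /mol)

Φ = 0.37

Photon energy at 304 nm: hc/λ = (6.626e-34)(2.998e8)/(304e-9) = 6.534e-19 J.
Energy delivered: (0.504 W)(1710 s) = 861.8 J.
Photons incident: 861.8 / 6.534e-19 = 1.319e21, i.e. 1.319e21/6.022e23 = 0.002190 mol.
Φ = 8.19e-4 mol / 0.002190 mol photons = 0.37.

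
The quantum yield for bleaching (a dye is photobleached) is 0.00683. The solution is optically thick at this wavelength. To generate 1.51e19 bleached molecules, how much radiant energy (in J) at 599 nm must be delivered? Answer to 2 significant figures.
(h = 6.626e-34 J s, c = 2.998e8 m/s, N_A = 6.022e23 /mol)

Product: 1.51e19 / 6.022e23 = 2.507e-5 mol.
Photons that must be absorbed: 2.507e-5 / 0.00683 = 0.003671 mol.
Photon energy: hc/λ = 3.316e-19 J; per mole, 1.997e5 J mol⁻¹.
Energy required: 0.003671 × 1.997e5 = 730 J.

730 J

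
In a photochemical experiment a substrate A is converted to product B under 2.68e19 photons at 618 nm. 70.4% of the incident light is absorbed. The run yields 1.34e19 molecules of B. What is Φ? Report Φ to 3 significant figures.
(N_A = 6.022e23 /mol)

Φ = 0.710

Product: 1.34e19 / 6.022e23 = 2.225e-5 mol.
Moles of photons: 2.68e19 / 6.022e23 = 4.450e-5 mol.
Photons absorbed: 0.704 × 4.450e-5 = 3.133e-5 mol.
Φ = 2.225e-5 mol / 3.133e-5 mol photons = 0.710.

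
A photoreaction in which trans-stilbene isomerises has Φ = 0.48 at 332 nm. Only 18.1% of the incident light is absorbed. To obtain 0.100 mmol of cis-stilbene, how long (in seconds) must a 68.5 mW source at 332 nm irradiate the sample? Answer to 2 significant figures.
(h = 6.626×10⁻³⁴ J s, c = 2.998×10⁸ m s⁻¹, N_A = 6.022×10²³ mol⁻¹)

t ≈ 6100 s

Product: 0.100 mmol = 1.00×10⁻⁴ mol.
Photons that must be absorbed: 1.00×10⁻⁴ / 0.48 = 2.083×10⁻⁴ mol.
Incident photons needed: 2.083×10⁻⁴ / 0.181 = 0.001151 mol.
Photon energy: hc/λ = 5.983×10⁻¹⁹ J; per mole, 3.603×10⁵ J mol⁻¹.
Energy required: 0.001151 × 3.603×10⁵ = 414.7 J.
Time: 414.7 J / 0.0685 W = 6100 s.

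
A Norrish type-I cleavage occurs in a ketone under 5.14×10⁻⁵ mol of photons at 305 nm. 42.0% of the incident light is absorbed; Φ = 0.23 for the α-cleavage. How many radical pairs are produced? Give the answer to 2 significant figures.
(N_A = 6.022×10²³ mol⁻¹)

Photons absorbed: 0.420 × 5.14×10⁻⁵ = 2.159×10⁻⁵ mol.
Product: Φ × n_abs = 0.23 × 2.159×10⁻⁵ = 4.966×10⁻⁶ mol.
As a count: 4.966×10⁻⁶ × 6.022×10²³ = 3.0×10¹⁸.

3.0×10¹⁸ radical pairs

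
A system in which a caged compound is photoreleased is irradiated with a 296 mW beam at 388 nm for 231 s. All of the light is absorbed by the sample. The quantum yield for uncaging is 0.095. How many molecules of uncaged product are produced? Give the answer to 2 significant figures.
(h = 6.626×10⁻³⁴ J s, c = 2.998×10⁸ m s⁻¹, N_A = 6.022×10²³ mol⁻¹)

Photon energy at 388 nm: hc/λ = (6.626×10⁻³⁴)(2.998×10⁸)/(388×10⁻⁹) = 5.120×10⁻¹⁹ J.
Energy delivered: (296 mW)(231 s) = 68.38 J.
Photons incident: 68.38 / 5.120×10⁻¹⁹ = 1.336×10²⁰, i.e. 1.336×10²⁰/6.022×10²³ = 2.219×10⁻⁴ mol.
Product: Φ × n_abs = 0.095 × 2.219×10⁻⁴ = 2.108×10⁻⁵ mol.
As a count: 2.108×10⁻⁵ × 6.022×10²³ = 1.3×10¹⁹.

1.3×10¹⁹ molecules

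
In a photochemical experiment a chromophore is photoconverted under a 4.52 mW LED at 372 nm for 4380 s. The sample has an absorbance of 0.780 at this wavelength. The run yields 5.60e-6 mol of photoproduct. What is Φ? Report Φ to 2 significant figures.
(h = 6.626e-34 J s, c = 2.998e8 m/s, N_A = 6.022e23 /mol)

Photon energy at 372 nm: hc/λ = (6.626e-34)(2.998e8)/(372e-9) = 5.340e-19 J.
Energy delivered: (4.52 mW)(4380 s) = 19.80 J.
Photons incident: 19.80 / 5.340e-19 = 3.708e19, i.e. 3.708e19/6.022e23 = 6.157e-5 mol.
Fraction absorbed: 1 − 10^(−0.780) = 0.8340.
Photons absorbed: 0.8340 × 6.157e-5 = 5.135e-5 mol.
Φ = 5.60e-6 mol / 5.135e-5 mol photons = 0.11.

Φ = 0.11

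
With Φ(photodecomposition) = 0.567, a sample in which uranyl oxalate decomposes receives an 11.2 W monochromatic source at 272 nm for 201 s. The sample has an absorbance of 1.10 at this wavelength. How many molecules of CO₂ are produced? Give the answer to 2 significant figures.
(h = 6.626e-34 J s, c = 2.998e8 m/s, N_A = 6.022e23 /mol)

1.6e21 molecules

Photon energy at 272 nm: hc/λ = (6.626e-34)(2.998e8)/(272e-9) = 7.303e-19 J.
Energy delivered: (11.2 W)(201 s) = 2251 J.
Photons incident: 2251 / 7.303e-19 = 3.082e21, i.e. 3.082e21/6.022e23 = 0.005118 mol.
Fraction absorbed: 1 − 10^(−1.10) = 0.9206.
Photons absorbed: 0.9206 × 0.005118 = 0.004712 mol.
Product: Φ × n_abs = 0.567 × 0.004712 = 0.002672 mol.
As a count: 0.002672 × 6.022e23 = 1.6e21.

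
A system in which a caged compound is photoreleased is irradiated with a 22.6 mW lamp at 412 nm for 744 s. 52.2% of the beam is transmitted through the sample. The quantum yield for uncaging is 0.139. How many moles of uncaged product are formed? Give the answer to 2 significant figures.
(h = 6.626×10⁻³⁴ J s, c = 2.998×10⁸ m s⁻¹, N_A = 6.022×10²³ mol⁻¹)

Photon energy at 412 nm: hc/λ = (6.626×10⁻³⁴)(2.998×10⁸)/(412×10⁻⁹) = 4.822×10⁻¹⁹ J.
Energy delivered: (22.6 mW)(744 s) = 16.81 J.
Photons incident: 16.81 / 4.822×10⁻¹⁹ = 3.486×10¹⁹, i.e. 3.486×10¹⁹/6.022×10²³ = 5.789×10⁻⁵ mol.
Fraction absorbed: 1 − 52.2/100 = 0.4780.
Photons absorbed: 0.4780 × 5.789×10⁻⁵ = 2.767×10⁻⁵ mol.
Product: Φ × n_abs = 0.139 × 2.767×10⁻⁵ = 3.846×10⁻⁶ mol.

3.8×10⁻⁶ mol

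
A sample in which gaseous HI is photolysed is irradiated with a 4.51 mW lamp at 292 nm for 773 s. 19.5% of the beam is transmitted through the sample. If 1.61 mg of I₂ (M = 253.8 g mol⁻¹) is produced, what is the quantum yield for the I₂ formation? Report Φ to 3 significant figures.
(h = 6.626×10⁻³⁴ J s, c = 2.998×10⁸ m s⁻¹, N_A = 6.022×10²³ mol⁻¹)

Φ = 0.926

Product: 1.61 mg / 253.8 g mol⁻¹ = 6.344×10⁻⁶ mol.
Photon energy at 292 nm: hc/λ = (6.626×10⁻³⁴)(2.998×10⁸)/(292×10⁻⁹) = 6.803×10⁻¹⁹ J.
Energy delivered: (4.51 mW)(773 s) = 3.486 J.
Photons incident: 3.486 / 6.803×10⁻¹⁹ = 5.124×10¹⁸, i.e. 5.124×10¹⁸/6.022×10²³ = 8.509×10⁻⁶ mol.
Fraction absorbed: 1 − 19.5/100 = 0.8050.
Photons absorbed: 0.8050 × 8.509×10⁻⁶ = 6.850×10⁻⁶ mol.
Φ = 6.344×10⁻⁶ mol / 6.850×10⁻⁶ mol photons = 0.926.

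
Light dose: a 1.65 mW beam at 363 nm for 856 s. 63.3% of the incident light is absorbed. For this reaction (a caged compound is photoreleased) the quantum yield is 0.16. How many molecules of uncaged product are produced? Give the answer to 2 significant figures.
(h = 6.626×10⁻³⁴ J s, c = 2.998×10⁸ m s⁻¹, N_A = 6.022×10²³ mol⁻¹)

Photon energy at 363 nm: hc/λ = (6.626×10⁻³⁴)(2.998×10⁸)/(363×10⁻⁹) = 5.472×10⁻¹⁹ J.
Energy delivered: (1.65 mW)(856 s) = 1.412 J.
Photons incident: 1.412 / 5.472×10⁻¹⁹ = 2.580×10¹⁸, i.e. 2.580×10¹⁸/6.022×10²³ = 4.284×10⁻⁶ mol.
Photons absorbed: 0.633 × 4.284×10⁻⁶ = 2.712×10⁻⁶ mol.
Product: Φ × n_abs = 0.16 × 2.712×10⁻⁶ = 4.339×10⁻⁷ mol.
As a count: 4.339×10⁻⁷ × 6.022×10²³ = 2.6×10¹⁷.

2.6×10¹⁷ molecules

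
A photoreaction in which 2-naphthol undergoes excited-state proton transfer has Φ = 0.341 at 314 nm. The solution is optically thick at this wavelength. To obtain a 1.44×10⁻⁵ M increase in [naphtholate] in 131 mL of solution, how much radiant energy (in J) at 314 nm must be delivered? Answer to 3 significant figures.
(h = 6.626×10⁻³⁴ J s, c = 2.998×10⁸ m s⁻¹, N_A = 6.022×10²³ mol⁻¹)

Product: (1.44×10⁻⁵ M)(0.131 L) = 1.886×10⁻⁶ mol.
Photons that must be absorbed: 1.886×10⁻⁶ / 0.341 = 5.531×10⁻⁶ mol.
Photon energy: hc/λ = 6.326×10⁻¹⁹ J; per mole, 3.810×10⁵ J mol⁻¹.
Energy required: 5.531×10⁻⁶ × 3.810×10⁵ = 2.11 J.

2.11 J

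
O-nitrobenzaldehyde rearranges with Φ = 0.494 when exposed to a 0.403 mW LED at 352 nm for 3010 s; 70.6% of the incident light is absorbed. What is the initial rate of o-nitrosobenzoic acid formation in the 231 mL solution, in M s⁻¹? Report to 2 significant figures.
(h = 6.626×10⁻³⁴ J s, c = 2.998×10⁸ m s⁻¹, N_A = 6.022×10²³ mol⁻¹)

Photon energy at 352 nm: hc/λ = (6.626×10⁻³⁴)(2.998×10⁸)/(352×10⁻⁹) = 5.643×10⁻¹⁹ J.
Energy delivered: (0.403 mW)(3010 s) = 1.213 J.
Photons incident: 1.213 / 5.643×10⁻¹⁹ = 2.150×10¹⁸, i.e. 2.150×10¹⁸/6.022×10²³ = 3.570×10⁻⁶ mol.
Photons absorbed: 0.706 × 3.570×10⁻⁶ = 2.520×10⁻⁶ mol.
Product formed: 0.494 × 2.520×10⁻⁶ = 1.245×10⁻⁶ mol.
Rate: 1.245×10⁻⁶ mol / (3010 s × 0.231 L) = 1.8×10⁻⁹ M s⁻¹.

1.8×10⁻⁹ M s⁻¹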